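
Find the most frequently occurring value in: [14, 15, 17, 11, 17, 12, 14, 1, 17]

17

Step 1: Count the frequency of each value:
  1: appears 1 time(s)
  11: appears 1 time(s)
  12: appears 1 time(s)
  14: appears 2 time(s)
  15: appears 1 time(s)
  17: appears 3 time(s)
Step 2: The value 17 appears most frequently (3 times).
Step 3: Mode = 17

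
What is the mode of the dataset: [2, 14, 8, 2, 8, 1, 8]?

8

Step 1: Count the frequency of each value:
  1: appears 1 time(s)
  2: appears 2 time(s)
  8: appears 3 time(s)
  14: appears 1 time(s)
Step 2: The value 8 appears most frequently (3 times).
Step 3: Mode = 8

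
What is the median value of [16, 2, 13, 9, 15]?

13

Step 1: Sort the data in ascending order: [2, 9, 13, 15, 16]
Step 2: The number of values is n = 5.
Step 3: Since n is odd, the median is the middle value at position 3: 13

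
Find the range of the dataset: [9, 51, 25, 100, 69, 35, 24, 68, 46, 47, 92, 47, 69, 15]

91

Step 1: Identify the maximum value: max = 100
Step 2: Identify the minimum value: min = 9
Step 3: Range = max - min = 100 - 9 = 91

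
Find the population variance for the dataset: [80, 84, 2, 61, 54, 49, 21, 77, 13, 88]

879.69

Step 1: Compute the mean: (80 + 84 + 2 + 61 + 54 + 49 + 21 + 77 + 13 + 88) / 10 = 52.9
Step 2: Compute squared deviations from the mean:
  (80 - 52.9)^2 = 734.41
  (84 - 52.9)^2 = 967.21
  (2 - 52.9)^2 = 2590.81
  (61 - 52.9)^2 = 65.61
  (54 - 52.9)^2 = 1.21
  (49 - 52.9)^2 = 15.21
  (21 - 52.9)^2 = 1017.61
  (77 - 52.9)^2 = 580.81
  (13 - 52.9)^2 = 1592.01
  (88 - 52.9)^2 = 1232.01
Step 3: Sum of squared deviations = 8796.9
Step 4: Population variance = 8796.9 / 10 = 879.69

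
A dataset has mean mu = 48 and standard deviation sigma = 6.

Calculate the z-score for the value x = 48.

0

Step 1: Recall the z-score formula: z = (x - mu) / sigma
Step 2: Substitute values: z = (48 - 48) / 6
Step 3: z = 0 / 6 = 0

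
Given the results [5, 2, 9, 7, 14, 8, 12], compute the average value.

8.1429

Step 1: Sum all values: 5 + 2 + 9 + 7 + 14 + 8 + 12 = 57
Step 2: Count the number of values: n = 7
Step 3: Mean = sum / n = 57 / 7 = 8.1429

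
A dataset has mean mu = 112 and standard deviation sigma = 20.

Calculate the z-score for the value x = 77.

-1.75

Step 1: Recall the z-score formula: z = (x - mu) / sigma
Step 2: Substitute values: z = (77 - 112) / 20
Step 3: z = -35 / 20 = -1.75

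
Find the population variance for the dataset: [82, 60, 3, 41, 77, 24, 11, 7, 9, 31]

782.85

Step 1: Compute the mean: (82 + 60 + 3 + 41 + 77 + 24 + 11 + 7 + 9 + 31) / 10 = 34.5
Step 2: Compute squared deviations from the mean:
  (82 - 34.5)^2 = 2256.25
  (60 - 34.5)^2 = 650.25
  (3 - 34.5)^2 = 992.25
  (41 - 34.5)^2 = 42.25
  (77 - 34.5)^2 = 1806.25
  (24 - 34.5)^2 = 110.25
  (11 - 34.5)^2 = 552.25
  (7 - 34.5)^2 = 756.25
  (9 - 34.5)^2 = 650.25
  (31 - 34.5)^2 = 12.25
Step 3: Sum of squared deviations = 7828.5
Step 4: Population variance = 7828.5 / 10 = 782.85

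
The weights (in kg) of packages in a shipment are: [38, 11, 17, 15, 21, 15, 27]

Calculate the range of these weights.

27

Step 1: Identify the maximum value: max = 38
Step 2: Identify the minimum value: min = 11
Step 3: Range = max - min = 38 - 11 = 27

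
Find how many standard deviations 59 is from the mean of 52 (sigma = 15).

0.4667

Step 1: Recall the z-score formula: z = (x - mu) / sigma
Step 2: Substitute values: z = (59 - 52) / 15
Step 3: z = 7 / 15 = 0.4667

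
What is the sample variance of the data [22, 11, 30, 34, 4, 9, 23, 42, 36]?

175.0278

Step 1: Compute the mean: (22 + 11 + 30 + 34 + 4 + 9 + 23 + 42 + 36) / 9 = 23.4444
Step 2: Compute squared deviations from the mean:
  (22 - 23.4444)^2 = 2.0864
  (11 - 23.4444)^2 = 154.8642
  (30 - 23.4444)^2 = 42.9753
  (34 - 23.4444)^2 = 111.4198
  (4 - 23.4444)^2 = 378.0864
  (9 - 23.4444)^2 = 208.642
  (23 - 23.4444)^2 = 0.1975
  (42 - 23.4444)^2 = 344.3086
  (36 - 23.4444)^2 = 157.642
Step 3: Sum of squared deviations = 1400.2222
Step 4: Sample variance = 1400.2222 / 8 = 175.0278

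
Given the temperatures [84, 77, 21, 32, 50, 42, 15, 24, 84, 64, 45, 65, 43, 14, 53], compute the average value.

47.5333

Step 1: Sum all values: 84 + 77 + 21 + 32 + 50 + 42 + 15 + 24 + 84 + 64 + 45 + 65 + 43 + 14 + 53 = 713
Step 2: Count the number of values: n = 15
Step 3: Mean = sum / n = 713 / 15 = 47.5333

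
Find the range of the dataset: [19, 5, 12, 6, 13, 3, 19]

16

Step 1: Identify the maximum value: max = 19
Step 2: Identify the minimum value: min = 3
Step 3: Range = max - min = 19 - 3 = 16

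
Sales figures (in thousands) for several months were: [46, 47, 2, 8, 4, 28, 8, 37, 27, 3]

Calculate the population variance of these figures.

295.4

Step 1: Compute the mean: (46 + 47 + 2 + 8 + 4 + 28 + 8 + 37 + 27 + 3) / 10 = 21
Step 2: Compute squared deviations from the mean:
  (46 - 21)^2 = 625
  (47 - 21)^2 = 676
  (2 - 21)^2 = 361
  (8 - 21)^2 = 169
  (4 - 21)^2 = 289
  (28 - 21)^2 = 49
  (8 - 21)^2 = 169
  (37 - 21)^2 = 256
  (27 - 21)^2 = 36
  (3 - 21)^2 = 324
Step 3: Sum of squared deviations = 2954
Step 4: Population variance = 2954 / 10 = 295.4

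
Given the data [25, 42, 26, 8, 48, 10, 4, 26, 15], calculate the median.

25

Step 1: Sort the data in ascending order: [4, 8, 10, 15, 25, 26, 26, 42, 48]
Step 2: The number of values is n = 9.
Step 3: Since n is odd, the median is the middle value at position 5: 25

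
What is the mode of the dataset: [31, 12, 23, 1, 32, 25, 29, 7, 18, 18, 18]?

18

Step 1: Count the frequency of each value:
  1: appears 1 time(s)
  7: appears 1 time(s)
  12: appears 1 time(s)
  18: appears 3 time(s)
  23: appears 1 time(s)
  25: appears 1 time(s)
  29: appears 1 time(s)
  31: appears 1 time(s)
  32: appears 1 time(s)
Step 2: The value 18 appears most frequently (3 times).
Step 3: Mode = 18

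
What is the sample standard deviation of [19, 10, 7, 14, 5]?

5.6125

Step 1: Compute the mean: 11
Step 2: Sum of squared deviations from the mean: 126
Step 3: Sample variance = 126 / 4 = 31.5
Step 4: Standard deviation = sqrt(31.5) = 5.6125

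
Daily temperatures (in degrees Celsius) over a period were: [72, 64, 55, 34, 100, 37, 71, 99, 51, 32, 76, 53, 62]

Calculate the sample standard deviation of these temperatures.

21.8975

Step 1: Compute the mean: 62
Step 2: Sum of squared deviations from the mean: 5754
Step 3: Sample variance = 5754 / 12 = 479.5
Step 4: Standard deviation = sqrt(479.5) = 21.8975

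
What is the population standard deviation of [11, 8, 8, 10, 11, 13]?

1.7717

Step 1: Compute the mean: 10.1667
Step 2: Sum of squared deviations from the mean: 18.8333
Step 3: Population variance = 18.8333 / 6 = 3.1389
Step 4: Standard deviation = sqrt(3.1389) = 1.7717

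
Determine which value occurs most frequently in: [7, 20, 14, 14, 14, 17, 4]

14

Step 1: Count the frequency of each value:
  4: appears 1 time(s)
  7: appears 1 time(s)
  14: appears 3 time(s)
  17: appears 1 time(s)
  20: appears 1 time(s)
Step 2: The value 14 appears most frequently (3 times).
Step 3: Mode = 14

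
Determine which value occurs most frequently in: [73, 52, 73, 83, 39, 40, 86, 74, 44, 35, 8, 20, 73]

73

Step 1: Count the frequency of each value:
  8: appears 1 time(s)
  20: appears 1 time(s)
  35: appears 1 time(s)
  39: appears 1 time(s)
  40: appears 1 time(s)
  44: appears 1 time(s)
  52: appears 1 time(s)
  73: appears 3 time(s)
  74: appears 1 time(s)
  83: appears 1 time(s)
  86: appears 1 time(s)
Step 2: The value 73 appears most frequently (3 times).
Step 3: Mode = 73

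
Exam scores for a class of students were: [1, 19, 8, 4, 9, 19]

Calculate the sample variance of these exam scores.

56.8

Step 1: Compute the mean: (1 + 19 + 8 + 4 + 9 + 19) / 6 = 10
Step 2: Compute squared deviations from the mean:
  (1 - 10)^2 = 81
  (19 - 10)^2 = 81
  (8 - 10)^2 = 4
  (4 - 10)^2 = 36
  (9 - 10)^2 = 1
  (19 - 10)^2 = 81
Step 3: Sum of squared deviations = 284
Step 4: Sample variance = 284 / 5 = 56.8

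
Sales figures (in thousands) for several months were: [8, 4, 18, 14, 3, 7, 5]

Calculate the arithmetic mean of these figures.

8.4286

Step 1: Sum all values: 8 + 4 + 18 + 14 + 3 + 7 + 5 = 59
Step 2: Count the number of values: n = 7
Step 3: Mean = sum / n = 59 / 7 = 8.4286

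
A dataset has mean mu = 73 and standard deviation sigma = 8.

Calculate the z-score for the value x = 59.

-1.75

Step 1: Recall the z-score formula: z = (x - mu) / sigma
Step 2: Substitute values: z = (59 - 73) / 8
Step 3: z = -14 / 8 = -1.75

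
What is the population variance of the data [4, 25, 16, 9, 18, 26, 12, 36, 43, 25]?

131.24

Step 1: Compute the mean: (4 + 25 + 16 + 9 + 18 + 26 + 12 + 36 + 43 + 25) / 10 = 21.4
Step 2: Compute squared deviations from the mean:
  (4 - 21.4)^2 = 302.76
  (25 - 21.4)^2 = 12.96
  (16 - 21.4)^2 = 29.16
  (9 - 21.4)^2 = 153.76
  (18 - 21.4)^2 = 11.56
  (26 - 21.4)^2 = 21.16
  (12 - 21.4)^2 = 88.36
  (36 - 21.4)^2 = 213.16
  (43 - 21.4)^2 = 466.56
  (25 - 21.4)^2 = 12.96
Step 3: Sum of squared deviations = 1312.4
Step 4: Population variance = 1312.4 / 10 = 131.24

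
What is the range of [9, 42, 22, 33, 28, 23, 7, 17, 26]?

35

Step 1: Identify the maximum value: max = 42
Step 2: Identify the minimum value: min = 7
Step 3: Range = max - min = 42 - 7 = 35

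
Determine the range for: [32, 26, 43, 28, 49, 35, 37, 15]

34

Step 1: Identify the maximum value: max = 49
Step 2: Identify the minimum value: min = 15
Step 3: Range = max - min = 49 - 15 = 34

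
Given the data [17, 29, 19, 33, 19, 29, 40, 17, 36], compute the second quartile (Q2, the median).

29

Step 1: Sort the data: [17, 17, 19, 19, 29, 29, 33, 36, 40]
Step 2: n = 9
Step 3: Q2 is the median. Since n is odd, it is the middle value at position 5: 29
Step 4: Q2 = 29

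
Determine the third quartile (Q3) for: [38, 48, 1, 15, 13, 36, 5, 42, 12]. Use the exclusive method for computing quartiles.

40

Step 1: Sort the data: [1, 5, 12, 13, 15, 36, 38, 42, 48]
Step 2: n = 9
Step 3: Using the exclusive quartile method:
  Q1 = 8.5
  Q2 (median) = 15
  Q3 = 40
  IQR = Q3 - Q1 = 40 - 8.5 = 31.5
Step 4: Q3 = 40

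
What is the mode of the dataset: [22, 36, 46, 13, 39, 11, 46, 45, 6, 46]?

46

Step 1: Count the frequency of each value:
  6: appears 1 time(s)
  11: appears 1 time(s)
  13: appears 1 time(s)
  22: appears 1 time(s)
  36: appears 1 time(s)
  39: appears 1 time(s)
  45: appears 1 time(s)
  46: appears 3 time(s)
Step 2: The value 46 appears most frequently (3 times).
Step 3: Mode = 46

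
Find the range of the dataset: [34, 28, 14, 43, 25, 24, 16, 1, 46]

45

Step 1: Identify the maximum value: max = 46
Step 2: Identify the minimum value: min = 1
Step 3: Range = max - min = 46 - 1 = 45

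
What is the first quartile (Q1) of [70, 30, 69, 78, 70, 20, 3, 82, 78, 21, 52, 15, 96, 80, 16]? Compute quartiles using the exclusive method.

20

Step 1: Sort the data: [3, 15, 16, 20, 21, 30, 52, 69, 70, 70, 78, 78, 80, 82, 96]
Step 2: n = 15
Step 3: Using the exclusive quartile method:
  Q1 = 20
  Q2 (median) = 69
  Q3 = 78
  IQR = Q3 - Q1 = 78 - 20 = 58
Step 4: Q1 = 20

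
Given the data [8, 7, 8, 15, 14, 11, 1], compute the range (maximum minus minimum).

14

Step 1: Identify the maximum value: max = 15
Step 2: Identify the minimum value: min = 1
Step 3: Range = max - min = 15 - 1 = 14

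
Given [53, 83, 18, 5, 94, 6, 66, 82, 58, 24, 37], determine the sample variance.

1015.5636

Step 1: Compute the mean: (53 + 83 + 18 + 5 + 94 + 6 + 66 + 82 + 58 + 24 + 37) / 11 = 47.8182
Step 2: Compute squared deviations from the mean:
  (53 - 47.8182)^2 = 26.8512
  (83 - 47.8182)^2 = 1237.7603
  (18 - 47.8182)^2 = 889.124
  (5 - 47.8182)^2 = 1833.3967
  (94 - 47.8182)^2 = 2132.7603
  (6 - 47.8182)^2 = 1748.7603
  (66 - 47.8182)^2 = 330.5785
  (82 - 47.8182)^2 = 1168.3967
  (58 - 47.8182)^2 = 103.6694
  (24 - 47.8182)^2 = 567.3058
  (37 - 47.8182)^2 = 117.0331
Step 3: Sum of squared deviations = 10155.6364
Step 4: Sample variance = 10155.6364 / 10 = 1015.5636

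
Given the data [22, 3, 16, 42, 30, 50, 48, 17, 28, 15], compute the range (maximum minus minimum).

47

Step 1: Identify the maximum value: max = 50
Step 2: Identify the minimum value: min = 3
Step 3: Range = max - min = 50 - 3 = 47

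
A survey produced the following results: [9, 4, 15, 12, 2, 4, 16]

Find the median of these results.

9

Step 1: Sort the data in ascending order: [2, 4, 4, 9, 12, 15, 16]
Step 2: The number of values is n = 7.
Step 3: Since n is odd, the median is the middle value at position 4: 9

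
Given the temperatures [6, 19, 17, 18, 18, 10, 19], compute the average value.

15.2857

Step 1: Sum all values: 6 + 19 + 17 + 18 + 18 + 10 + 19 = 107
Step 2: Count the number of values: n = 7
Step 3: Mean = sum / n = 107 / 7 = 15.2857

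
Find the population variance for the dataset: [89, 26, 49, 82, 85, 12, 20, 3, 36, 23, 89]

1020.7438

Step 1: Compute the mean: (89 + 26 + 49 + 82 + 85 + 12 + 20 + 3 + 36 + 23 + 89) / 11 = 46.7273
Step 2: Compute squared deviations from the mean:
  (89 - 46.7273)^2 = 1786.9835
  (26 - 46.7273)^2 = 429.6198
  (49 - 46.7273)^2 = 5.1653
  (82 - 46.7273)^2 = 1244.1653
  (85 - 46.7273)^2 = 1464.8017
  (12 - 46.7273)^2 = 1205.9835
  (20 - 46.7273)^2 = 714.3471
  (3 - 46.7273)^2 = 1912.0744
  (36 - 46.7273)^2 = 115.0744
  (23 - 46.7273)^2 = 562.9835
  (89 - 46.7273)^2 = 1786.9835
Step 3: Sum of squared deviations = 11228.1818
Step 4: Population variance = 11228.1818 / 11 = 1020.7438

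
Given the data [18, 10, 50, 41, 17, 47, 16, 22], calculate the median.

20

Step 1: Sort the data in ascending order: [10, 16, 17, 18, 22, 41, 47, 50]
Step 2: The number of values is n = 8.
Step 3: Since n is even, the median is the average of positions 4 and 5:
  Median = (18 + 22) / 2 = 20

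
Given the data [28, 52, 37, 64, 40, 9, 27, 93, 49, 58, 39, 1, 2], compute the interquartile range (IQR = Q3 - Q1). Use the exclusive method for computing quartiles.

37

Step 1: Sort the data: [1, 2, 9, 27, 28, 37, 39, 40, 49, 52, 58, 64, 93]
Step 2: n = 13
Step 3: Using the exclusive quartile method:
  Q1 = 18
  Q2 (median) = 39
  Q3 = 55
  IQR = Q3 - Q1 = 55 - 18 = 37
Step 4: IQR = 37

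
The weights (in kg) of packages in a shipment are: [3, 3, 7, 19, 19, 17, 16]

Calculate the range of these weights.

16

Step 1: Identify the maximum value: max = 19
Step 2: Identify the minimum value: min = 3
Step 3: Range = max - min = 19 - 3 = 16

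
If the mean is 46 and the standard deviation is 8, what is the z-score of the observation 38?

-1

Step 1: Recall the z-score formula: z = (x - mu) / sigma
Step 2: Substitute values: z = (38 - 46) / 8
Step 3: z = -8 / 8 = -1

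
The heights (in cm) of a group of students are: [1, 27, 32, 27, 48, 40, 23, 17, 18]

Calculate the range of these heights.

47

Step 1: Identify the maximum value: max = 48
Step 2: Identify the minimum value: min = 1
Step 3: Range = max - min = 48 - 1 = 47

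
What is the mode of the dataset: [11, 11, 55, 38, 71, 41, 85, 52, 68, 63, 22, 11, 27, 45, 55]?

11

Step 1: Count the frequency of each value:
  11: appears 3 time(s)
  22: appears 1 time(s)
  27: appears 1 time(s)
  38: appears 1 time(s)
  41: appears 1 time(s)
  45: appears 1 time(s)
  52: appears 1 time(s)
  55: appears 2 time(s)
  63: appears 1 time(s)
  68: appears 1 time(s)
  71: appears 1 time(s)
  85: appears 1 time(s)
Step 2: The value 11 appears most frequently (3 times).
Step 3: Mode = 11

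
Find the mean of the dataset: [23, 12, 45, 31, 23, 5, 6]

20.7143

Step 1: Sum all values: 23 + 12 + 45 + 31 + 23 + 5 + 6 = 145
Step 2: Count the number of values: n = 7
Step 3: Mean = sum / n = 145 / 7 = 20.7143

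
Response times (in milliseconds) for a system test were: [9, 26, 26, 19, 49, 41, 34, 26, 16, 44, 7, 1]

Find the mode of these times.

26

Step 1: Count the frequency of each value:
  1: appears 1 time(s)
  7: appears 1 time(s)
  9: appears 1 time(s)
  16: appears 1 time(s)
  19: appears 1 time(s)
  26: appears 3 time(s)
  34: appears 1 time(s)
  41: appears 1 time(s)
  44: appears 1 time(s)
  49: appears 1 time(s)
Step 2: The value 26 appears most frequently (3 times).
Step 3: Mode = 26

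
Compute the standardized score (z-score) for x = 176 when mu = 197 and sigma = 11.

-1.9091

Step 1: Recall the z-score formula: z = (x - mu) / sigma
Step 2: Substitute values: z = (176 - 197) / 11
Step 3: z = -21 / 11 = -1.9091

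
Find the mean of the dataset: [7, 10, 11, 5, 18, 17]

11.3333

Step 1: Sum all values: 7 + 10 + 11 + 5 + 18 + 17 = 68
Step 2: Count the number of values: n = 6
Step 3: Mean = sum / n = 68 / 6 = 11.3333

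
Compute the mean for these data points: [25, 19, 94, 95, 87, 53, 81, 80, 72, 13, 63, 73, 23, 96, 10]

58.9333

Step 1: Sum all values: 25 + 19 + 94 + 95 + 87 + 53 + 81 + 80 + 72 + 13 + 63 + 73 + 23 + 96 + 10 = 884
Step 2: Count the number of values: n = 15
Step 3: Mean = sum / n = 884 / 15 = 58.9333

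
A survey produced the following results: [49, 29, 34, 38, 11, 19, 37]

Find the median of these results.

34

Step 1: Sort the data in ascending order: [11, 19, 29, 34, 37, 38, 49]
Step 2: The number of values is n = 7.
Step 3: Since n is odd, the median is the middle value at position 4: 34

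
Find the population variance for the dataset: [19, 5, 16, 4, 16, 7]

35.8056

Step 1: Compute the mean: (19 + 5 + 16 + 4 + 16 + 7) / 6 = 11.1667
Step 2: Compute squared deviations from the mean:
  (19 - 11.1667)^2 = 61.3611
  (5 - 11.1667)^2 = 38.0278
  (16 - 11.1667)^2 = 23.3611
  (4 - 11.1667)^2 = 51.3611
  (16 - 11.1667)^2 = 23.3611
  (7 - 11.1667)^2 = 17.3611
Step 3: Sum of squared deviations = 214.8333
Step 4: Population variance = 214.8333 / 6 = 35.8056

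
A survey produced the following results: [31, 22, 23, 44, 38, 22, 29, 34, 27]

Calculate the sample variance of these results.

58

Step 1: Compute the mean: (31 + 22 + 23 + 44 + 38 + 22 + 29 + 34 + 27) / 9 = 30
Step 2: Compute squared deviations from the mean:
  (31 - 30)^2 = 1
  (22 - 30)^2 = 64
  (23 - 30)^2 = 49
  (44 - 30)^2 = 196
  (38 - 30)^2 = 64
  (22 - 30)^2 = 64
  (29 - 30)^2 = 1
  (34 - 30)^2 = 16
  (27 - 30)^2 = 9
Step 3: Sum of squared deviations = 464
Step 4: Sample variance = 464 / 8 = 58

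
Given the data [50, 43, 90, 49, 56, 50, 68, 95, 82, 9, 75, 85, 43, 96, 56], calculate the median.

56

Step 1: Sort the data in ascending order: [9, 43, 43, 49, 50, 50, 56, 56, 68, 75, 82, 85, 90, 95, 96]
Step 2: The number of values is n = 15.
Step 3: Since n is odd, the median is the middle value at position 8: 56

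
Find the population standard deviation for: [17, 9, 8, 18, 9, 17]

4.3589

Step 1: Compute the mean: 13
Step 2: Sum of squared deviations from the mean: 114
Step 3: Population variance = 114 / 6 = 19
Step 4: Standard deviation = sqrt(19) = 4.3589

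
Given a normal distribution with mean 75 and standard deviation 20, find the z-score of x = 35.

-2

Step 1: Recall the z-score formula: z = (x - mu) / sigma
Step 2: Substitute values: z = (35 - 75) / 20
Step 3: z = -40 / 20 = -2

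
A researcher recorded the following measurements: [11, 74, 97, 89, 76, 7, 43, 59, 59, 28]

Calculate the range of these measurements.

90

Step 1: Identify the maximum value: max = 97
Step 2: Identify the minimum value: min = 7
Step 3: Range = max - min = 97 - 7 = 90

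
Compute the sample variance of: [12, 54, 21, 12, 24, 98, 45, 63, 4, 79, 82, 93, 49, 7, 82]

1112.9524

Step 1: Compute the mean: (12 + 54 + 21 + 12 + 24 + 98 + 45 + 63 + 4 + 79 + 82 + 93 + 49 + 7 + 82) / 15 = 48.3333
Step 2: Compute squared deviations from the mean:
  (12 - 48.3333)^2 = 1320.1111
  (54 - 48.3333)^2 = 32.1111
  (21 - 48.3333)^2 = 747.1111
  (12 - 48.3333)^2 = 1320.1111
  (24 - 48.3333)^2 = 592.1111
  (98 - 48.3333)^2 = 2466.7778
  (45 - 48.3333)^2 = 11.1111
  (63 - 48.3333)^2 = 215.1111
  (4 - 48.3333)^2 = 1965.4444
  (79 - 48.3333)^2 = 940.4444
  (82 - 48.3333)^2 = 1133.4444
  (93 - 48.3333)^2 = 1995.1111
  (49 - 48.3333)^2 = 0.4444
  (7 - 48.3333)^2 = 1708.4444
  (82 - 48.3333)^2 = 1133.4444
Step 3: Sum of squared deviations = 15581.3333
Step 4: Sample variance = 15581.3333 / 14 = 1112.9524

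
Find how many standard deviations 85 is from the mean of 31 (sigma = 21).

2.5714

Step 1: Recall the z-score formula: z = (x - mu) / sigma
Step 2: Substitute values: z = (85 - 31) / 21
Step 3: z = 54 / 21 = 2.5714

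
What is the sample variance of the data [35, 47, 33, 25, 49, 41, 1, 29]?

231.7143

Step 1: Compute the mean: (35 + 47 + 33 + 25 + 49 + 41 + 1 + 29) / 8 = 32.5
Step 2: Compute squared deviations from the mean:
  (35 - 32.5)^2 = 6.25
  (47 - 32.5)^2 = 210.25
  (33 - 32.5)^2 = 0.25
  (25 - 32.5)^2 = 56.25
  (49 - 32.5)^2 = 272.25
  (41 - 32.5)^2 = 72.25
  (1 - 32.5)^2 = 992.25
  (29 - 32.5)^2 = 12.25
Step 3: Sum of squared deviations = 1622
Step 4: Sample variance = 1622 / 7 = 231.7143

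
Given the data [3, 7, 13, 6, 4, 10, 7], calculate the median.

7

Step 1: Sort the data in ascending order: [3, 4, 6, 7, 7, 10, 13]
Step 2: The number of values is n = 7.
Step 3: Since n is odd, the median is the middle value at position 4: 7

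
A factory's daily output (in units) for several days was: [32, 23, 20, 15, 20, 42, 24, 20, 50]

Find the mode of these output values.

20

Step 1: Count the frequency of each value:
  15: appears 1 time(s)
  20: appears 3 time(s)
  23: appears 1 time(s)
  24: appears 1 time(s)
  32: appears 1 time(s)
  42: appears 1 time(s)
  50: appears 1 time(s)
Step 2: The value 20 appears most frequently (3 times).
Step 3: Mode = 20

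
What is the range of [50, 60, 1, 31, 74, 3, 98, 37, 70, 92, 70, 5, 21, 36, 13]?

97

Step 1: Identify the maximum value: max = 98
Step 2: Identify the minimum value: min = 1
Step 3: Range = max - min = 98 - 1 = 97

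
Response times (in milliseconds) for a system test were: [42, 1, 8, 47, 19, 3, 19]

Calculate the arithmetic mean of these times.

19.8571

Step 1: Sum all values: 42 + 1 + 8 + 47 + 19 + 3 + 19 = 139
Step 2: Count the number of values: n = 7
Step 3: Mean = sum / n = 139 / 7 = 19.8571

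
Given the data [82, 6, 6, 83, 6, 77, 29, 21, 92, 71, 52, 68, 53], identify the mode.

6

Step 1: Count the frequency of each value:
  6: appears 3 time(s)
  21: appears 1 time(s)
  29: appears 1 time(s)
  52: appears 1 time(s)
  53: appears 1 time(s)
  68: appears 1 time(s)
  71: appears 1 time(s)
  77: appears 1 time(s)
  82: appears 1 time(s)
  83: appears 1 time(s)
  92: appears 1 time(s)
Step 2: The value 6 appears most frequently (3 times).
Step 3: Mode = 6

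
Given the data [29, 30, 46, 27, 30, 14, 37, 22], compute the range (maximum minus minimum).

32

Step 1: Identify the maximum value: max = 46
Step 2: Identify the minimum value: min = 14
Step 3: Range = max - min = 46 - 14 = 32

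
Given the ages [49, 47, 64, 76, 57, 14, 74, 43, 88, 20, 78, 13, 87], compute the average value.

54.6154

Step 1: Sum all values: 49 + 47 + 64 + 76 + 57 + 14 + 74 + 43 + 88 + 20 + 78 + 13 + 87 = 710
Step 2: Count the number of values: n = 13
Step 3: Mean = sum / n = 710 / 13 = 54.6154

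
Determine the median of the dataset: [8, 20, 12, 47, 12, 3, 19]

12

Step 1: Sort the data in ascending order: [3, 8, 12, 12, 19, 20, 47]
Step 2: The number of values is n = 7.
Step 3: Since n is odd, the median is the middle value at position 4: 12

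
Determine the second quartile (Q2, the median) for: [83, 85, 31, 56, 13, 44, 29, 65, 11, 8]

37.5

Step 1: Sort the data: [8, 11, 13, 29, 31, 44, 56, 65, 83, 85]
Step 2: n = 10
Step 3: Q2 is the median. Since n is even, it is the average of the values at positions 5 and 6:
  Q2 = (31 + 44) / 2 = 37.5
Step 4: Q2 = 37.5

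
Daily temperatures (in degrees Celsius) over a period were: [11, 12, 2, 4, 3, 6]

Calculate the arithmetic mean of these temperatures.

6.3333

Step 1: Sum all values: 11 + 12 + 2 + 4 + 3 + 6 = 38
Step 2: Count the number of values: n = 6
Step 3: Mean = sum / n = 38 / 6 = 6.3333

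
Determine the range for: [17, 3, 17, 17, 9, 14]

14

Step 1: Identify the maximum value: max = 17
Step 2: Identify the minimum value: min = 3
Step 3: Range = max - min = 17 - 3 = 14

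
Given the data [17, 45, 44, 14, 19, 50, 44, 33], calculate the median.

38.5

Step 1: Sort the data in ascending order: [14, 17, 19, 33, 44, 44, 45, 50]
Step 2: The number of values is n = 8.
Step 3: Since n is even, the median is the average of positions 4 and 5:
  Median = (33 + 44) / 2 = 38.5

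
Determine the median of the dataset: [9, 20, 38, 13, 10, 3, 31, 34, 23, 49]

21.5

Step 1: Sort the data in ascending order: [3, 9, 10, 13, 20, 23, 31, 34, 38, 49]
Step 2: The number of values is n = 10.
Step 3: Since n is even, the median is the average of positions 5 and 6:
  Median = (20 + 23) / 2 = 21.5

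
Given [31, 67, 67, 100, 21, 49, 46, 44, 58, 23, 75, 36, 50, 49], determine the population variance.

423.551

Step 1: Compute the mean: (31 + 67 + 67 + 100 + 21 + 49 + 46 + 44 + 58 + 23 + 75 + 36 + 50 + 49) / 14 = 51.1429
Step 2: Compute squared deviations from the mean:
  (31 - 51.1429)^2 = 405.7347
  (67 - 51.1429)^2 = 251.449
  (67 - 51.1429)^2 = 251.449
  (100 - 51.1429)^2 = 2387.0204
  (21 - 51.1429)^2 = 908.5918
  (49 - 51.1429)^2 = 4.5918
  (46 - 51.1429)^2 = 26.449
  (44 - 51.1429)^2 = 51.0204
  (58 - 51.1429)^2 = 47.0204
  (23 - 51.1429)^2 = 792.0204
  (75 - 51.1429)^2 = 569.1633
  (36 - 51.1429)^2 = 229.3061
  (50 - 51.1429)^2 = 1.3061
  (49 - 51.1429)^2 = 4.5918
Step 3: Sum of squared deviations = 5929.7143
Step 4: Population variance = 5929.7143 / 14 = 423.551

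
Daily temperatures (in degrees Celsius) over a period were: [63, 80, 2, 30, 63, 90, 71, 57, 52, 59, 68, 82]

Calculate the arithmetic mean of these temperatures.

59.75

Step 1: Sum all values: 63 + 80 + 2 + 30 + 63 + 90 + 71 + 57 + 52 + 59 + 68 + 82 = 717
Step 2: Count the number of values: n = 12
Step 3: Mean = sum / n = 717 / 12 = 59.75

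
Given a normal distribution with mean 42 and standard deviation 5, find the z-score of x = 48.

1.2

Step 1: Recall the z-score formula: z = (x - mu) / sigma
Step 2: Substitute values: z = (48 - 42) / 5
Step 3: z = 6 / 5 = 1.2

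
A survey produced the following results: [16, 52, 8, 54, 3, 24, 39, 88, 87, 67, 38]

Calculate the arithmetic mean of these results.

43.2727

Step 1: Sum all values: 16 + 52 + 8 + 54 + 3 + 24 + 39 + 88 + 87 + 67 + 38 = 476
Step 2: Count the number of values: n = 11
Step 3: Mean = sum / n = 476 / 11 = 43.2727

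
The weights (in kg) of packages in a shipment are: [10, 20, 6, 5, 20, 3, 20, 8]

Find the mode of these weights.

20

Step 1: Count the frequency of each value:
  3: appears 1 time(s)
  5: appears 1 time(s)
  6: appears 1 time(s)
  8: appears 1 time(s)
  10: appears 1 time(s)
  20: appears 3 time(s)
Step 2: The value 20 appears most frequently (3 times).
Step 3: Mode = 20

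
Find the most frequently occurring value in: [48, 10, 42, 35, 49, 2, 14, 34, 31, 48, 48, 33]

48

Step 1: Count the frequency of each value:
  2: appears 1 time(s)
  10: appears 1 time(s)
  14: appears 1 time(s)
  31: appears 1 time(s)
  33: appears 1 time(s)
  34: appears 1 time(s)
  35: appears 1 time(s)
  42: appears 1 time(s)
  48: appears 3 time(s)
  49: appears 1 time(s)
Step 2: The value 48 appears most frequently (3 times).
Step 3: Mode = 48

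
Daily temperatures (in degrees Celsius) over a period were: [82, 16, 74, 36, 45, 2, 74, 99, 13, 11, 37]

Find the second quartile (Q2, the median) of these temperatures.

37

Step 1: Sort the data: [2, 11, 13, 16, 36, 37, 45, 74, 74, 82, 99]
Step 2: n = 11
Step 3: Q2 is the median. Since n is odd, it is the middle value at position 6: 37
Step 4: Q2 = 37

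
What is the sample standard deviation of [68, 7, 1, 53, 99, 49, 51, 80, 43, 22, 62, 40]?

28.462

Step 1: Compute the mean: 47.9167
Step 2: Sum of squared deviations from the mean: 8910.9167
Step 3: Sample variance = 8910.9167 / 11 = 810.0833
Step 4: Standard deviation = sqrt(810.0833) = 28.462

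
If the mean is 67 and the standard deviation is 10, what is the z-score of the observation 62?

-0.5

Step 1: Recall the z-score formula: z = (x - mu) / sigma
Step 2: Substitute values: z = (62 - 67) / 10
Step 3: z = -5 / 10 = -0.5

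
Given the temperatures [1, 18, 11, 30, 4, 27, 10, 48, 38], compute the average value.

20.7778

Step 1: Sum all values: 1 + 18 + 11 + 30 + 4 + 27 + 10 + 48 + 38 = 187
Step 2: Count the number of values: n = 9
Step 3: Mean = sum / n = 187 / 9 = 20.7778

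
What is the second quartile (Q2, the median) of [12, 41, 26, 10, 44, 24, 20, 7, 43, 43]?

25

Step 1: Sort the data: [7, 10, 12, 20, 24, 26, 41, 43, 43, 44]
Step 2: n = 10
Step 3: Q2 is the median. Since n is even, it is the average of the values at positions 5 and 6:
  Q2 = (24 + 26) / 2 = 25
Step 4: Q2 = 25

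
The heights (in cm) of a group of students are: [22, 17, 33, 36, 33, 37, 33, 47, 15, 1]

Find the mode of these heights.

33

Step 1: Count the frequency of each value:
  1: appears 1 time(s)
  15: appears 1 time(s)
  17: appears 1 time(s)
  22: appears 1 time(s)
  33: appears 3 time(s)
  36: appears 1 time(s)
  37: appears 1 time(s)
  47: appears 1 time(s)
Step 2: The value 33 appears most frequently (3 times).
Step 3: Mode = 33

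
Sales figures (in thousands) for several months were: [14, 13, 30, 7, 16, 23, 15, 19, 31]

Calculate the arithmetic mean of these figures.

18.6667

Step 1: Sum all values: 14 + 13 + 30 + 7 + 16 + 23 + 15 + 19 + 31 = 168
Step 2: Count the number of values: n = 9
Step 3: Mean = sum / n = 168 / 9 = 18.6667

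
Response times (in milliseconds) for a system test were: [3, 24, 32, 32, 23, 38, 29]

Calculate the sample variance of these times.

127.8095

Step 1: Compute the mean: (3 + 24 + 32 + 32 + 23 + 38 + 29) / 7 = 25.8571
Step 2: Compute squared deviations from the mean:
  (3 - 25.8571)^2 = 522.449
  (24 - 25.8571)^2 = 3.449
  (32 - 25.8571)^2 = 37.7347
  (32 - 25.8571)^2 = 37.7347
  (23 - 25.8571)^2 = 8.1633
  (38 - 25.8571)^2 = 147.449
  (29 - 25.8571)^2 = 9.8776
Step 3: Sum of squared deviations = 766.8571
Step 4: Sample variance = 766.8571 / 6 = 127.8095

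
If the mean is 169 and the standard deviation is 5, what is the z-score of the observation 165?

-0.8

Step 1: Recall the z-score formula: z = (x - mu) / sigma
Step 2: Substitute values: z = (165 - 169) / 5
Step 3: z = -4 / 5 = -0.8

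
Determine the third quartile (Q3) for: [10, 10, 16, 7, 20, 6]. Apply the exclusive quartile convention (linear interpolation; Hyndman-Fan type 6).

17

Step 1: Sort the data: [6, 7, 10, 10, 16, 20]
Step 2: n = 6
Step 3: Using the exclusive quartile method:
  Q1 = 6.75
  Q2 (median) = 10
  Q3 = 17
  IQR = Q3 - Q1 = 17 - 6.75 = 10.25
Step 4: Q3 = 17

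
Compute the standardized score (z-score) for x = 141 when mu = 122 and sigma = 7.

2.7143

Step 1: Recall the z-score formula: z = (x - mu) / sigma
Step 2: Substitute values: z = (141 - 122) / 7
Step 3: z = 19 / 7 = 2.7143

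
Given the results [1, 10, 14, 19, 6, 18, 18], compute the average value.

12.2857

Step 1: Sum all values: 1 + 10 + 14 + 19 + 6 + 18 + 18 = 86
Step 2: Count the number of values: n = 7
Step 3: Mean = sum / n = 86 / 7 = 12.2857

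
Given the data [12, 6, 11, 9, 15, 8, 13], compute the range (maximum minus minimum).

9

Step 1: Identify the maximum value: max = 15
Step 2: Identify the minimum value: min = 6
Step 3: Range = max - min = 15 - 6 = 9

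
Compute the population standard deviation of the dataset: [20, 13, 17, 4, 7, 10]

5.5202

Step 1: Compute the mean: 11.8333
Step 2: Sum of squared deviations from the mean: 182.8333
Step 3: Population variance = 182.8333 / 6 = 30.4722
Step 4: Standard deviation = sqrt(30.4722) = 5.5202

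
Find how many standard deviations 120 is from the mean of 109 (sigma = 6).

1.8333

Step 1: Recall the z-score formula: z = (x - mu) / sigma
Step 2: Substitute values: z = (120 - 109) / 6
Step 3: z = 11 / 6 = 1.8333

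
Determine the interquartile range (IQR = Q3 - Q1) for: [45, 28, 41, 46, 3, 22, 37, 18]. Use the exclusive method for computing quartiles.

25

Step 1: Sort the data: [3, 18, 22, 28, 37, 41, 45, 46]
Step 2: n = 8
Step 3: Using the exclusive quartile method:
  Q1 = 19
  Q2 (median) = 32.5
  Q3 = 44
  IQR = Q3 - Q1 = 44 - 19 = 25
Step 4: IQR = 25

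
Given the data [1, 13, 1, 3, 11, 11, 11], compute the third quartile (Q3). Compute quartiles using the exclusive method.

11

Step 1: Sort the data: [1, 1, 3, 11, 11, 11, 13]
Step 2: n = 7
Step 3: Using the exclusive quartile method:
  Q1 = 1
  Q2 (median) = 11
  Q3 = 11
  IQR = Q3 - Q1 = 11 - 1 = 10
Step 4: Q3 = 11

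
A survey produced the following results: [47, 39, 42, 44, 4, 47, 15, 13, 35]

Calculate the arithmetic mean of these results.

31.7778

Step 1: Sum all values: 47 + 39 + 42 + 44 + 4 + 47 + 15 + 13 + 35 = 286
Step 2: Count the number of values: n = 9
Step 3: Mean = sum / n = 286 / 9 = 31.7778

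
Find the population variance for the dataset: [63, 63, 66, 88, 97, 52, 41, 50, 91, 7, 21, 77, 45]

654.5562

Step 1: Compute the mean: (63 + 63 + 66 + 88 + 97 + 52 + 41 + 50 + 91 + 7 + 21 + 77 + 45) / 13 = 58.5385
Step 2: Compute squared deviations from the mean:
  (63 - 58.5385)^2 = 19.9053
  (63 - 58.5385)^2 = 19.9053
  (66 - 58.5385)^2 = 55.6746
  (88 - 58.5385)^2 = 867.9822
  (97 - 58.5385)^2 = 1479.2899
  (52 - 58.5385)^2 = 42.7515
  (41 - 58.5385)^2 = 307.5976
  (50 - 58.5385)^2 = 72.9053
  (91 - 58.5385)^2 = 1053.7515
  (7 - 58.5385)^2 = 2656.213
  (21 - 58.5385)^2 = 1409.1361
  (77 - 58.5385)^2 = 340.8284
  (45 - 58.5385)^2 = 183.2899
Step 3: Sum of squared deviations = 8509.2308
Step 4: Population variance = 8509.2308 / 13 = 654.5562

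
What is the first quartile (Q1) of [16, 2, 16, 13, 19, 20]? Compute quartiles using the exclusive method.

10.25

Step 1: Sort the data: [2, 13, 16, 16, 19, 20]
Step 2: n = 6
Step 3: Using the exclusive quartile method:
  Q1 = 10.25
  Q2 (median) = 16
  Q3 = 19.25
  IQR = Q3 - Q1 = 19.25 - 10.25 = 9
Step 4: Q1 = 10.25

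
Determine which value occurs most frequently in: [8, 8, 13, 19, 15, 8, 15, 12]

8

Step 1: Count the frequency of each value:
  8: appears 3 time(s)
  12: appears 1 time(s)
  13: appears 1 time(s)
  15: appears 2 time(s)
  19: appears 1 time(s)
Step 2: The value 8 appears most frequently (3 times).
Step 3: Mode = 8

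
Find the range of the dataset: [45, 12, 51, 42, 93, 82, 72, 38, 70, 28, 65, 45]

81

Step 1: Identify the maximum value: max = 93
Step 2: Identify the minimum value: min = 12
Step 3: Range = max - min = 93 - 12 = 81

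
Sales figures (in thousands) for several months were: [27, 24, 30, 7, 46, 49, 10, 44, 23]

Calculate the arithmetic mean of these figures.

28.8889

Step 1: Sum all values: 27 + 24 + 30 + 7 + 46 + 49 + 10 + 44 + 23 = 260
Step 2: Count the number of values: n = 9
Step 3: Mean = sum / n = 260 / 9 = 28.8889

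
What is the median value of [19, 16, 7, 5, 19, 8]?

12

Step 1: Sort the data in ascending order: [5, 7, 8, 16, 19, 19]
Step 2: The number of values is n = 6.
Step 3: Since n is even, the median is the average of positions 3 and 4:
  Median = (8 + 16) / 2 = 12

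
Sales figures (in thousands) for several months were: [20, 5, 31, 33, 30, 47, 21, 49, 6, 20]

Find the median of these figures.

25.5

Step 1: Sort the data in ascending order: [5, 6, 20, 20, 21, 30, 31, 33, 47, 49]
Step 2: The number of values is n = 10.
Step 3: Since n is even, the median is the average of positions 5 and 6:
  Median = (21 + 30) / 2 = 25.5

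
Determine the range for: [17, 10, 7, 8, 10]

10

Step 1: Identify the maximum value: max = 17
Step 2: Identify the minimum value: min = 7
Step 3: Range = max - min = 17 - 7 = 10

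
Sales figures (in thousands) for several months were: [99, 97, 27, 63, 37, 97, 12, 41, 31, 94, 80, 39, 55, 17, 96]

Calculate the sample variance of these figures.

1038.8571

Step 1: Compute the mean: (99 + 97 + 27 + 63 + 37 + 97 + 12 + 41 + 31 + 94 + 80 + 39 + 55 + 17 + 96) / 15 = 59
Step 2: Compute squared deviations from the mean:
  (99 - 59)^2 = 1600
  (97 - 59)^2 = 1444
  (27 - 59)^2 = 1024
  (63 - 59)^2 = 16
  (37 - 59)^2 = 484
  (97 - 59)^2 = 1444
  (12 - 59)^2 = 2209
  (41 - 59)^2 = 324
  (31 - 59)^2 = 784
  (94 - 59)^2 = 1225
  (80 - 59)^2 = 441
  (39 - 59)^2 = 400
  (55 - 59)^2 = 16
  (17 - 59)^2 = 1764
  (96 - 59)^2 = 1369
Step 3: Sum of squared deviations = 14544
Step 4: Sample variance = 14544 / 14 = 1038.8571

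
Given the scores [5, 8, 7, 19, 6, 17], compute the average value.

10.3333

Step 1: Sum all values: 5 + 8 + 7 + 19 + 6 + 17 = 62
Step 2: Count the number of values: n = 6
Step 3: Mean = sum / n = 62 / 6 = 10.3333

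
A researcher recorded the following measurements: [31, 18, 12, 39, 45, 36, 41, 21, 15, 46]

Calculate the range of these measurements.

34

Step 1: Identify the maximum value: max = 46
Step 2: Identify the minimum value: min = 12
Step 3: Range = max - min = 46 - 12 = 34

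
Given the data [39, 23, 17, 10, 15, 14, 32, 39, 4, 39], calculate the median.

20

Step 1: Sort the data in ascending order: [4, 10, 14, 15, 17, 23, 32, 39, 39, 39]
Step 2: The number of values is n = 10.
Step 3: Since n is even, the median is the average of positions 5 and 6:
  Median = (17 + 23) / 2 = 20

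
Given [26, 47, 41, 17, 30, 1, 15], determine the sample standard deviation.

15.84

Step 1: Compute the mean: 25.2857
Step 2: Sum of squared deviations from the mean: 1505.4286
Step 3: Sample variance = 1505.4286 / 6 = 250.9048
Step 4: Standard deviation = sqrt(250.9048) = 15.84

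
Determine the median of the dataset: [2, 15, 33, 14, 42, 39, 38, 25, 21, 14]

23

Step 1: Sort the data in ascending order: [2, 14, 14, 15, 21, 25, 33, 38, 39, 42]
Step 2: The number of values is n = 10.
Step 3: Since n is even, the median is the average of positions 5 and 6:
  Median = (21 + 25) / 2 = 23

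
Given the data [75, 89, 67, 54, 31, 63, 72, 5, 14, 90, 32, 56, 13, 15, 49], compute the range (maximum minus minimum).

85

Step 1: Identify the maximum value: max = 90
Step 2: Identify the minimum value: min = 5
Step 3: Range = max - min = 90 - 5 = 85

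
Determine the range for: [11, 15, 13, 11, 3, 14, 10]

12

Step 1: Identify the maximum value: max = 15
Step 2: Identify the minimum value: min = 3
Step 3: Range = max - min = 15 - 3 = 12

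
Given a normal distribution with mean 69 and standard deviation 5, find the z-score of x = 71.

0.4

Step 1: Recall the z-score formula: z = (x - mu) / sigma
Step 2: Substitute values: z = (71 - 69) / 5
Step 3: z = 2 / 5 = 0.4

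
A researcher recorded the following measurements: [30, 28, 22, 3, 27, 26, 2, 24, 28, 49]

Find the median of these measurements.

26.5

Step 1: Sort the data in ascending order: [2, 3, 22, 24, 26, 27, 28, 28, 30, 49]
Step 2: The number of values is n = 10.
Step 3: Since n is even, the median is the average of positions 5 and 6:
  Median = (26 + 27) / 2 = 26.5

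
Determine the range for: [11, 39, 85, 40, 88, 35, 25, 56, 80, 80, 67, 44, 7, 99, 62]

92

Step 1: Identify the maximum value: max = 99
Step 2: Identify the minimum value: min = 7
Step 3: Range = max - min = 99 - 7 = 92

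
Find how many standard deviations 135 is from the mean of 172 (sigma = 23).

-1.6087

Step 1: Recall the z-score formula: z = (x - mu) / sigma
Step 2: Substitute values: z = (135 - 172) / 23
Step 3: z = -37 / 23 = -1.6087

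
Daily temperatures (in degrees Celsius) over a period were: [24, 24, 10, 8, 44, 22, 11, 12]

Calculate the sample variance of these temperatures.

142.5536

Step 1: Compute the mean: (24 + 24 + 10 + 8 + 44 + 22 + 11 + 12) / 8 = 19.375
Step 2: Compute squared deviations from the mean:
  (24 - 19.375)^2 = 21.3906
  (24 - 19.375)^2 = 21.3906
  (10 - 19.375)^2 = 87.8906
  (8 - 19.375)^2 = 129.3906
  (44 - 19.375)^2 = 606.3906
  (22 - 19.375)^2 = 6.8906
  (11 - 19.375)^2 = 70.1406
  (12 - 19.375)^2 = 54.3906
Step 3: Sum of squared deviations = 997.875
Step 4: Sample variance = 997.875 / 7 = 142.5536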